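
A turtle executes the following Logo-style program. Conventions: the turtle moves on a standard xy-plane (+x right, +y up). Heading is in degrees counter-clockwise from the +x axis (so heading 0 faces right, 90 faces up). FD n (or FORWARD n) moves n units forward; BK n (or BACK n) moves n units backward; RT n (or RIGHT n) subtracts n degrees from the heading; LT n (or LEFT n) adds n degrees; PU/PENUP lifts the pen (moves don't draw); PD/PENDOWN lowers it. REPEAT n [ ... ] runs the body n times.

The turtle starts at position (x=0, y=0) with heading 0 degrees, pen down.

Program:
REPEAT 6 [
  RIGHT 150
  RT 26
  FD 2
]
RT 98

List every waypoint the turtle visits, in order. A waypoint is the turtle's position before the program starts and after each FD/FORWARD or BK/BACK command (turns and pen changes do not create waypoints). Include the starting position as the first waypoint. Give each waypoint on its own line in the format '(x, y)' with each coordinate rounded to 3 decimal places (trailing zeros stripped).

Answer: (0, 0)
(-1.995, -0.14)
(-0.015, 0.139)
(-1.971, -0.277)
(-0.048, 0.274)
(-1.928, -0.41)
(-0.101, 0.404)

Derivation:
Executing turtle program step by step:
Start: pos=(0,0), heading=0, pen down
REPEAT 6 [
  -- iteration 1/6 --
  RT 150: heading 0 -> 210
  RT 26: heading 210 -> 184
  FD 2: (0,0) -> (-1.995,-0.14) [heading=184, draw]
  -- iteration 2/6 --
  RT 150: heading 184 -> 34
  RT 26: heading 34 -> 8
  FD 2: (-1.995,-0.14) -> (-0.015,0.139) [heading=8, draw]
  -- iteration 3/6 --
  RT 150: heading 8 -> 218
  RT 26: heading 218 -> 192
  FD 2: (-0.015,0.139) -> (-1.971,-0.277) [heading=192, draw]
  -- iteration 4/6 --
  RT 150: heading 192 -> 42
  RT 26: heading 42 -> 16
  FD 2: (-1.971,-0.277) -> (-0.048,0.274) [heading=16, draw]
  -- iteration 5/6 --
  RT 150: heading 16 -> 226
  RT 26: heading 226 -> 200
  FD 2: (-0.048,0.274) -> (-1.928,-0.41) [heading=200, draw]
  -- iteration 6/6 --
  RT 150: heading 200 -> 50
  RT 26: heading 50 -> 24
  FD 2: (-1.928,-0.41) -> (-0.101,0.404) [heading=24, draw]
]
RT 98: heading 24 -> 286
Final: pos=(-0.101,0.404), heading=286, 6 segment(s) drawn
Waypoints (7 total):
(0, 0)
(-1.995, -0.14)
(-0.015, 0.139)
(-1.971, -0.277)
(-0.048, 0.274)
(-1.928, -0.41)
(-0.101, 0.404)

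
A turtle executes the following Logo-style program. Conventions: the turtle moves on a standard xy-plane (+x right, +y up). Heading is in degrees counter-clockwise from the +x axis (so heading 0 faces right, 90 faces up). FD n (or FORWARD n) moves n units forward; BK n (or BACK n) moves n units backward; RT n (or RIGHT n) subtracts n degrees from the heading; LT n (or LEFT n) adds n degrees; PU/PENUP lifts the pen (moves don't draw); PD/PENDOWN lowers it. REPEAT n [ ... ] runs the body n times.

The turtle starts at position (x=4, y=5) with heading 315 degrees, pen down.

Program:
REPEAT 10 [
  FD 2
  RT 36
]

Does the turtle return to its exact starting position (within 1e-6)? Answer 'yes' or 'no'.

Executing turtle program step by step:
Start: pos=(4,5), heading=315, pen down
REPEAT 10 [
  -- iteration 1/10 --
  FD 2: (4,5) -> (5.414,3.586) [heading=315, draw]
  RT 36: heading 315 -> 279
  -- iteration 2/10 --
  FD 2: (5.414,3.586) -> (5.727,1.61) [heading=279, draw]
  RT 36: heading 279 -> 243
  -- iteration 3/10 --
  FD 2: (5.727,1.61) -> (4.819,-0.172) [heading=243, draw]
  RT 36: heading 243 -> 207
  -- iteration 4/10 --
  FD 2: (4.819,-0.172) -> (3.037,-1.08) [heading=207, draw]
  RT 36: heading 207 -> 171
  -- iteration 5/10 --
  FD 2: (3.037,-1.08) -> (1.062,-0.767) [heading=171, draw]
  RT 36: heading 171 -> 135
  -- iteration 6/10 --
  FD 2: (1.062,-0.767) -> (-0.353,0.647) [heading=135, draw]
  RT 36: heading 135 -> 99
  -- iteration 7/10 --
  FD 2: (-0.353,0.647) -> (-0.665,2.623) [heading=99, draw]
  RT 36: heading 99 -> 63
  -- iteration 8/10 --
  FD 2: (-0.665,2.623) -> (0.243,4.405) [heading=63, draw]
  RT 36: heading 63 -> 27
  -- iteration 9/10 --
  FD 2: (0.243,4.405) -> (2.025,5.313) [heading=27, draw]
  RT 36: heading 27 -> 351
  -- iteration 10/10 --
  FD 2: (2.025,5.313) -> (4,5) [heading=351, draw]
  RT 36: heading 351 -> 315
]
Final: pos=(4,5), heading=315, 10 segment(s) drawn

Start position: (4, 5)
Final position: (4, 5)
Distance = 0; < 1e-6 -> CLOSED

Answer: yes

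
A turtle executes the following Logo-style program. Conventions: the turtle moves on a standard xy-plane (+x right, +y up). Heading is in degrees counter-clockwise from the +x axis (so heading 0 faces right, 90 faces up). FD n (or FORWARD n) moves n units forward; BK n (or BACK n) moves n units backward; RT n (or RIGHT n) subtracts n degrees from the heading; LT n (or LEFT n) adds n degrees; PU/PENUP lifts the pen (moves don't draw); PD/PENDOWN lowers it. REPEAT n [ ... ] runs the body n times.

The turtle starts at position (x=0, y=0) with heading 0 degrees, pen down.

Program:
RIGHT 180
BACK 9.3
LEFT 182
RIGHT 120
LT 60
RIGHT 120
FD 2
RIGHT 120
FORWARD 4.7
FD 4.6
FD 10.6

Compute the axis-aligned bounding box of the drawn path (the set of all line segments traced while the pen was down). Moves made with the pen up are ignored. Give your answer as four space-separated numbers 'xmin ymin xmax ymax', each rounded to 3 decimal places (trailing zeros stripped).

Executing turtle program step by step:
Start: pos=(0,0), heading=0, pen down
RT 180: heading 0 -> 180
BK 9.3: (0,0) -> (9.3,0) [heading=180, draw]
LT 182: heading 180 -> 2
RT 120: heading 2 -> 242
LT 60: heading 242 -> 302
RT 120: heading 302 -> 182
FD 2: (9.3,0) -> (7.301,-0.07) [heading=182, draw]
RT 120: heading 182 -> 62
FD 4.7: (7.301,-0.07) -> (9.508,4.08) [heading=62, draw]
FD 4.6: (9.508,4.08) -> (11.667,8.142) [heading=62, draw]
FD 10.6: (11.667,8.142) -> (16.644,17.501) [heading=62, draw]
Final: pos=(16.644,17.501), heading=62, 5 segment(s) drawn

Segment endpoints: x in {0, 7.301, 9.3, 9.508, 11.667, 16.644}, y in {-0.07, 0, 0, 4.08, 8.142, 17.501}
xmin=0, ymin=-0.07, xmax=16.644, ymax=17.501

Answer: 0 -0.07 16.644 17.501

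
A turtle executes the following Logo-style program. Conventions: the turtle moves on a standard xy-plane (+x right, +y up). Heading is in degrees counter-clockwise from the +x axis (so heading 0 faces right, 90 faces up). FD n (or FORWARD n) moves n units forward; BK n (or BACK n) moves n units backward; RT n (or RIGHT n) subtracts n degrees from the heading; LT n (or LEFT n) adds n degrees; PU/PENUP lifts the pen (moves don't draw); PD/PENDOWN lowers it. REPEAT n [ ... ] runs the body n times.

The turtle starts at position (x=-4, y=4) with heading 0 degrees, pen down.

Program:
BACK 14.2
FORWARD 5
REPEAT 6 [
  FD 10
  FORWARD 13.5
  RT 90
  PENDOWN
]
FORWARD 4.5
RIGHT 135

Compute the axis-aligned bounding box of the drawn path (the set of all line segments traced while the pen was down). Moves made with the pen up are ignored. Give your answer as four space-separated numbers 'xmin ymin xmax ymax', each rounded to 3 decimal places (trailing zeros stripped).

Executing turtle program step by step:
Start: pos=(-4,4), heading=0, pen down
BK 14.2: (-4,4) -> (-18.2,4) [heading=0, draw]
FD 5: (-18.2,4) -> (-13.2,4) [heading=0, draw]
REPEAT 6 [
  -- iteration 1/6 --
  FD 10: (-13.2,4) -> (-3.2,4) [heading=0, draw]
  FD 13.5: (-3.2,4) -> (10.3,4) [heading=0, draw]
  RT 90: heading 0 -> 270
  PD: pen down
  -- iteration 2/6 --
  FD 10: (10.3,4) -> (10.3,-6) [heading=270, draw]
  FD 13.5: (10.3,-6) -> (10.3,-19.5) [heading=270, draw]
  RT 90: heading 270 -> 180
  PD: pen down
  -- iteration 3/6 --
  FD 10: (10.3,-19.5) -> (0.3,-19.5) [heading=180, draw]
  FD 13.5: (0.3,-19.5) -> (-13.2,-19.5) [heading=180, draw]
  RT 90: heading 180 -> 90
  PD: pen down
  -- iteration 4/6 --
  FD 10: (-13.2,-19.5) -> (-13.2,-9.5) [heading=90, draw]
  FD 13.5: (-13.2,-9.5) -> (-13.2,4) [heading=90, draw]
  RT 90: heading 90 -> 0
  PD: pen down
  -- iteration 5/6 --
  FD 10: (-13.2,4) -> (-3.2,4) [heading=0, draw]
  FD 13.5: (-3.2,4) -> (10.3,4) [heading=0, draw]
  RT 90: heading 0 -> 270
  PD: pen down
  -- iteration 6/6 --
  FD 10: (10.3,4) -> (10.3,-6) [heading=270, draw]
  FD 13.5: (10.3,-6) -> (10.3,-19.5) [heading=270, draw]
  RT 90: heading 270 -> 180
  PD: pen down
]
FD 4.5: (10.3,-19.5) -> (5.8,-19.5) [heading=180, draw]
RT 135: heading 180 -> 45
Final: pos=(5.8,-19.5), heading=45, 15 segment(s) drawn

Segment endpoints: x in {-18.2, -13.2, -13.2, -13.2, -4, -3.2, -3.2, 0.3, 5.8, 10.3, 10.3, 10.3}, y in {-19.5, -19.5, -9.5, -6, -6, 4, 4, 4}
xmin=-18.2, ymin=-19.5, xmax=10.3, ymax=4

Answer: -18.2 -19.5 10.3 4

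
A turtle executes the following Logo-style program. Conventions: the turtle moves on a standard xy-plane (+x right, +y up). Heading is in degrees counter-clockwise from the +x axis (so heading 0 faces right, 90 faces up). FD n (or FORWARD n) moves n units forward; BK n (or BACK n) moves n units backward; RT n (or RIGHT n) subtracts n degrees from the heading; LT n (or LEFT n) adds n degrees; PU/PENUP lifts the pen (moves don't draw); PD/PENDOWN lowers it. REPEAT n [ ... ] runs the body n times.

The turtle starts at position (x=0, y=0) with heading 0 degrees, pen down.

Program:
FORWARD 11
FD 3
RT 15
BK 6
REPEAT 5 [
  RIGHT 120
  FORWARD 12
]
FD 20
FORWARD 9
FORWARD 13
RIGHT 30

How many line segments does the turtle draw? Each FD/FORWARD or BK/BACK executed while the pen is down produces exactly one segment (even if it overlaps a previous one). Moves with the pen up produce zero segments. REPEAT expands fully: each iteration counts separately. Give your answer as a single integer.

Answer: 11

Derivation:
Executing turtle program step by step:
Start: pos=(0,0), heading=0, pen down
FD 11: (0,0) -> (11,0) [heading=0, draw]
FD 3: (11,0) -> (14,0) [heading=0, draw]
RT 15: heading 0 -> 345
BK 6: (14,0) -> (8.204,1.553) [heading=345, draw]
REPEAT 5 [
  -- iteration 1/5 --
  RT 120: heading 345 -> 225
  FD 12: (8.204,1.553) -> (-0.281,-6.932) [heading=225, draw]
  -- iteration 2/5 --
  RT 120: heading 225 -> 105
  FD 12: (-0.281,-6.932) -> (-3.387,4.659) [heading=105, draw]
  -- iteration 3/5 --
  RT 120: heading 105 -> 345
  FD 12: (-3.387,4.659) -> (8.204,1.553) [heading=345, draw]
  -- iteration 4/5 --
  RT 120: heading 345 -> 225
  FD 12: (8.204,1.553) -> (-0.281,-6.932) [heading=225, draw]
  -- iteration 5/5 --
  RT 120: heading 225 -> 105
  FD 12: (-0.281,-6.932) -> (-3.387,4.659) [heading=105, draw]
]
FD 20: (-3.387,4.659) -> (-8.563,23.977) [heading=105, draw]
FD 9: (-8.563,23.977) -> (-10.892,32.671) [heading=105, draw]
FD 13: (-10.892,32.671) -> (-14.257,45.228) [heading=105, draw]
RT 30: heading 105 -> 75
Final: pos=(-14.257,45.228), heading=75, 11 segment(s) drawn
Segments drawn: 11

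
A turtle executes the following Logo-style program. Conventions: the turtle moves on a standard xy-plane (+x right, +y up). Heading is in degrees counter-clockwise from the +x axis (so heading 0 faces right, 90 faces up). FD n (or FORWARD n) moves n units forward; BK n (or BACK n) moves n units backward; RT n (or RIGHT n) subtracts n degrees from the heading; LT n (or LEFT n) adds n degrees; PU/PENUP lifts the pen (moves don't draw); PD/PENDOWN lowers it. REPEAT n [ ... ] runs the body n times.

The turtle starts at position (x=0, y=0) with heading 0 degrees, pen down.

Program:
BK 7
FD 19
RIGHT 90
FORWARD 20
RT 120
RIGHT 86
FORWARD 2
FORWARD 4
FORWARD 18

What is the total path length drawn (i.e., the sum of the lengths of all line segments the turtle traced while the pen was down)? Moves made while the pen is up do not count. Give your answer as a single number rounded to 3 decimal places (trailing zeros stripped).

Executing turtle program step by step:
Start: pos=(0,0), heading=0, pen down
BK 7: (0,0) -> (-7,0) [heading=0, draw]
FD 19: (-7,0) -> (12,0) [heading=0, draw]
RT 90: heading 0 -> 270
FD 20: (12,0) -> (12,-20) [heading=270, draw]
RT 120: heading 270 -> 150
RT 86: heading 150 -> 64
FD 2: (12,-20) -> (12.877,-18.202) [heading=64, draw]
FD 4: (12.877,-18.202) -> (14.63,-14.607) [heading=64, draw]
FD 18: (14.63,-14.607) -> (22.521,1.571) [heading=64, draw]
Final: pos=(22.521,1.571), heading=64, 6 segment(s) drawn

Segment lengths:
  seg 1: (0,0) -> (-7,0), length = 7
  seg 2: (-7,0) -> (12,0), length = 19
  seg 3: (12,0) -> (12,-20), length = 20
  seg 4: (12,-20) -> (12.877,-18.202), length = 2
  seg 5: (12.877,-18.202) -> (14.63,-14.607), length = 4
  seg 6: (14.63,-14.607) -> (22.521,1.571), length = 18
Total = 70

Answer: 70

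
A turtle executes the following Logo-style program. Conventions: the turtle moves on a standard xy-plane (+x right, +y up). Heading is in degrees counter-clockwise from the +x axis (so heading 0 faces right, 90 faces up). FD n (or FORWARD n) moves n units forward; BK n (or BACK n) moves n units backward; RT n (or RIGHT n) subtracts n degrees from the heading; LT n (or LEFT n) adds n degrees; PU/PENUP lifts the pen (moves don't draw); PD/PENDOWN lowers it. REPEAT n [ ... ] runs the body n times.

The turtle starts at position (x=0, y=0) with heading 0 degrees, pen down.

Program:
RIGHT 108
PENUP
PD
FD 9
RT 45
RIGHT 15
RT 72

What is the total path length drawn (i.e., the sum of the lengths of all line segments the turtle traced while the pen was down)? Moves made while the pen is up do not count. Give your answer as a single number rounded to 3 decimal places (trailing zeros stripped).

Executing turtle program step by step:
Start: pos=(0,0), heading=0, pen down
RT 108: heading 0 -> 252
PU: pen up
PD: pen down
FD 9: (0,0) -> (-2.781,-8.56) [heading=252, draw]
RT 45: heading 252 -> 207
RT 15: heading 207 -> 192
RT 72: heading 192 -> 120
Final: pos=(-2.781,-8.56), heading=120, 1 segment(s) drawn

Segment lengths:
  seg 1: (0,0) -> (-2.781,-8.56), length = 9
Total = 9

Answer: 9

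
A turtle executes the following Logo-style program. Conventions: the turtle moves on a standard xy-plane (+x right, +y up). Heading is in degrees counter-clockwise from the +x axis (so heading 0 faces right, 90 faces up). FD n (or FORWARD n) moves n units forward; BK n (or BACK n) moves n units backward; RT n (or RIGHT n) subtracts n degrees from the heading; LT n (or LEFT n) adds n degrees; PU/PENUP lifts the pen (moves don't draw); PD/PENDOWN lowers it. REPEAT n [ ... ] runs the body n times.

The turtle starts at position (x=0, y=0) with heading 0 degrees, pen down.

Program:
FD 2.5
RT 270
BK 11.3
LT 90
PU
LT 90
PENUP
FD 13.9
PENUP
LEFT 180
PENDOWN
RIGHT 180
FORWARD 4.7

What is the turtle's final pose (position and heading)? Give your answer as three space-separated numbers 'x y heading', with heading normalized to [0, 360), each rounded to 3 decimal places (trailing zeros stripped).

Executing turtle program step by step:
Start: pos=(0,0), heading=0, pen down
FD 2.5: (0,0) -> (2.5,0) [heading=0, draw]
RT 270: heading 0 -> 90
BK 11.3: (2.5,0) -> (2.5,-11.3) [heading=90, draw]
LT 90: heading 90 -> 180
PU: pen up
LT 90: heading 180 -> 270
PU: pen up
FD 13.9: (2.5,-11.3) -> (2.5,-25.2) [heading=270, move]
PU: pen up
LT 180: heading 270 -> 90
PD: pen down
RT 180: heading 90 -> 270
FD 4.7: (2.5,-25.2) -> (2.5,-29.9) [heading=270, draw]
Final: pos=(2.5,-29.9), heading=270, 3 segment(s) drawn

Answer: 2.5 -29.9 270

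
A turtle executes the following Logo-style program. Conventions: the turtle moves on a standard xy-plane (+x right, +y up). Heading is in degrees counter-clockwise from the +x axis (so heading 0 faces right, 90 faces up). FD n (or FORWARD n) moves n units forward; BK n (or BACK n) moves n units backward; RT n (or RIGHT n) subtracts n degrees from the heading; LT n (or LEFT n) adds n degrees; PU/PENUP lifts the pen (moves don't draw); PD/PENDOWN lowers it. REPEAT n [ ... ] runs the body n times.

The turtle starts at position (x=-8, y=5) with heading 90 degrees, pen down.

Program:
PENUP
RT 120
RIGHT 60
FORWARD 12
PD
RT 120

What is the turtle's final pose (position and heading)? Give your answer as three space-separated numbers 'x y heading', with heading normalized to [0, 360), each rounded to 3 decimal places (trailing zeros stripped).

Executing turtle program step by step:
Start: pos=(-8,5), heading=90, pen down
PU: pen up
RT 120: heading 90 -> 330
RT 60: heading 330 -> 270
FD 12: (-8,5) -> (-8,-7) [heading=270, move]
PD: pen down
RT 120: heading 270 -> 150
Final: pos=(-8,-7), heading=150, 0 segment(s) drawn

Answer: -8 -7 150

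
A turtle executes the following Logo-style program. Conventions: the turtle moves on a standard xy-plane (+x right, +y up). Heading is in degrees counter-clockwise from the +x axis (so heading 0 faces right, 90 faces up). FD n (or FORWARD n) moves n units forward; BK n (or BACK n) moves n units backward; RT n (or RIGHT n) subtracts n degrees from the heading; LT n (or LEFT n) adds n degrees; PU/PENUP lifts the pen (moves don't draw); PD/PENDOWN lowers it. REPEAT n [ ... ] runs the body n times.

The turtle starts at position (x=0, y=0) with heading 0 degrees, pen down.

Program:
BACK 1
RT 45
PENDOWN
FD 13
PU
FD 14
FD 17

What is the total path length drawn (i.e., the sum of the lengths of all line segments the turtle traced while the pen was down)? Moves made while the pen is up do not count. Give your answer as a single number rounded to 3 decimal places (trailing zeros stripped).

Executing turtle program step by step:
Start: pos=(0,0), heading=0, pen down
BK 1: (0,0) -> (-1,0) [heading=0, draw]
RT 45: heading 0 -> 315
PD: pen down
FD 13: (-1,0) -> (8.192,-9.192) [heading=315, draw]
PU: pen up
FD 14: (8.192,-9.192) -> (18.092,-19.092) [heading=315, move]
FD 17: (18.092,-19.092) -> (30.113,-31.113) [heading=315, move]
Final: pos=(30.113,-31.113), heading=315, 2 segment(s) drawn

Segment lengths:
  seg 1: (0,0) -> (-1,0), length = 1
  seg 2: (-1,0) -> (8.192,-9.192), length = 13
Total = 14

Answer: 14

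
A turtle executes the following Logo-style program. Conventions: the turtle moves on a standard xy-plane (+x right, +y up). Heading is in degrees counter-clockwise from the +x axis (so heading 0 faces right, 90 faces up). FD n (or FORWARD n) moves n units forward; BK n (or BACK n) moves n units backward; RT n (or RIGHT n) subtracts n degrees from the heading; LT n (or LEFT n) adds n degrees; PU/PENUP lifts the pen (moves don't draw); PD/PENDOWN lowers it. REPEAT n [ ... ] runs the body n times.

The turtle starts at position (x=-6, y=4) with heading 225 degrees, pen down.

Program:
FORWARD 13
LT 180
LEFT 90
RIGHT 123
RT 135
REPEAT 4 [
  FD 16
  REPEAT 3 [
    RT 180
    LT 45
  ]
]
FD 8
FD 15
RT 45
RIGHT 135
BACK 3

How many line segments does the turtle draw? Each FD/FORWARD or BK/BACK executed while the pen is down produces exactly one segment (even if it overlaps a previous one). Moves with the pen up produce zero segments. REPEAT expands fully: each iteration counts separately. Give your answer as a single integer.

Answer: 8

Derivation:
Executing turtle program step by step:
Start: pos=(-6,4), heading=225, pen down
FD 13: (-6,4) -> (-15.192,-5.192) [heading=225, draw]
LT 180: heading 225 -> 45
LT 90: heading 45 -> 135
RT 123: heading 135 -> 12
RT 135: heading 12 -> 237
REPEAT 4 [
  -- iteration 1/4 --
  FD 16: (-15.192,-5.192) -> (-23.907,-18.611) [heading=237, draw]
  REPEAT 3 [
    -- iteration 1/3 --
    RT 180: heading 237 -> 57
    LT 45: heading 57 -> 102
    -- iteration 2/3 --
    RT 180: heading 102 -> 282
    LT 45: heading 282 -> 327
    -- iteration 3/3 --
    RT 180: heading 327 -> 147
    LT 45: heading 147 -> 192
  ]
  -- iteration 2/4 --
  FD 16: (-23.907,-18.611) -> (-39.557,-21.938) [heading=192, draw]
  REPEAT 3 [
    -- iteration 1/3 --
    RT 180: heading 192 -> 12
    LT 45: heading 12 -> 57
    -- iteration 2/3 --
    RT 180: heading 57 -> 237
    LT 45: heading 237 -> 282
    -- iteration 3/3 --
    RT 180: heading 282 -> 102
    LT 45: heading 102 -> 147
  ]
  -- iteration 3/4 --
  FD 16: (-39.557,-21.938) -> (-52.976,-13.223) [heading=147, draw]
  REPEAT 3 [
    -- iteration 1/3 --
    RT 180: heading 147 -> 327
    LT 45: heading 327 -> 12
    -- iteration 2/3 --
    RT 180: heading 12 -> 192
    LT 45: heading 192 -> 237
    -- iteration 3/3 --
    RT 180: heading 237 -> 57
    LT 45: heading 57 -> 102
  ]
  -- iteration 4/4 --
  FD 16: (-52.976,-13.223) -> (-56.302,2.427) [heading=102, draw]
  REPEAT 3 [
    -- iteration 1/3 --
    RT 180: heading 102 -> 282
    LT 45: heading 282 -> 327
    -- iteration 2/3 --
    RT 180: heading 327 -> 147
    LT 45: heading 147 -> 192
    -- iteration 3/3 --
    RT 180: heading 192 -> 12
    LT 45: heading 12 -> 57
  ]
]
FD 8: (-56.302,2.427) -> (-51.945,9.136) [heading=57, draw]
FD 15: (-51.945,9.136) -> (-43.776,21.716) [heading=57, draw]
RT 45: heading 57 -> 12
RT 135: heading 12 -> 237
BK 3: (-43.776,21.716) -> (-42.142,24.232) [heading=237, draw]
Final: pos=(-42.142,24.232), heading=237, 8 segment(s) drawn
Segments drawn: 8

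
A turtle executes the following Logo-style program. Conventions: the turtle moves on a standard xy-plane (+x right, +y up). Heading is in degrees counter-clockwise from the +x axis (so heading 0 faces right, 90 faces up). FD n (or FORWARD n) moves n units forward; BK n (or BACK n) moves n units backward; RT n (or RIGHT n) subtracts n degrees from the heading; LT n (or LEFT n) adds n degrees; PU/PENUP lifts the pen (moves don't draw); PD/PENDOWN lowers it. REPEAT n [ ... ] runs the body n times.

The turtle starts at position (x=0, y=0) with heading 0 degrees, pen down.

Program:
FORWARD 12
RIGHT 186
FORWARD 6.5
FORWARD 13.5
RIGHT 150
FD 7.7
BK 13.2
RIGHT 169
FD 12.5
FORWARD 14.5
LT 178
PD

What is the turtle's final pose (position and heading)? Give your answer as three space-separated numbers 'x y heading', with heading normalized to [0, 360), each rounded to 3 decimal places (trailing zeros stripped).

Executing turtle program step by step:
Start: pos=(0,0), heading=0, pen down
FD 12: (0,0) -> (12,0) [heading=0, draw]
RT 186: heading 0 -> 174
FD 6.5: (12,0) -> (5.536,0.679) [heading=174, draw]
FD 13.5: (5.536,0.679) -> (-7.89,2.091) [heading=174, draw]
RT 150: heading 174 -> 24
FD 7.7: (-7.89,2.091) -> (-0.856,5.222) [heading=24, draw]
BK 13.2: (-0.856,5.222) -> (-12.915,-0.146) [heading=24, draw]
RT 169: heading 24 -> 215
FD 12.5: (-12.915,-0.146) -> (-23.154,-7.316) [heading=215, draw]
FD 14.5: (-23.154,-7.316) -> (-35.032,-15.633) [heading=215, draw]
LT 178: heading 215 -> 33
PD: pen down
Final: pos=(-35.032,-15.633), heading=33, 7 segment(s) drawn

Answer: -35.032 -15.633 33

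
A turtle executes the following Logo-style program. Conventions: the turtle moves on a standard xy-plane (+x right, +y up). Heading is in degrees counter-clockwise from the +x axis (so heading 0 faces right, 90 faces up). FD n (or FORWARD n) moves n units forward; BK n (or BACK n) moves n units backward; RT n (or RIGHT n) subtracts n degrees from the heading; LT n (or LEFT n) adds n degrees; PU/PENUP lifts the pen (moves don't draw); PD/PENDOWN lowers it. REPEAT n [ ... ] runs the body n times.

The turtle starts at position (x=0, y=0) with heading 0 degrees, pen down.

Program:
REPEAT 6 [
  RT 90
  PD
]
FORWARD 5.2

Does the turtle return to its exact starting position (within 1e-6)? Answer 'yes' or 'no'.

Executing turtle program step by step:
Start: pos=(0,0), heading=0, pen down
REPEAT 6 [
  -- iteration 1/6 --
  RT 90: heading 0 -> 270
  PD: pen down
  -- iteration 2/6 --
  RT 90: heading 270 -> 180
  PD: pen down
  -- iteration 3/6 --
  RT 90: heading 180 -> 90
  PD: pen down
  -- iteration 4/6 --
  RT 90: heading 90 -> 0
  PD: pen down
  -- iteration 5/6 --
  RT 90: heading 0 -> 270
  PD: pen down
  -- iteration 6/6 --
  RT 90: heading 270 -> 180
  PD: pen down
]
FD 5.2: (0,0) -> (-5.2,0) [heading=180, draw]
Final: pos=(-5.2,0), heading=180, 1 segment(s) drawn

Start position: (0, 0)
Final position: (-5.2, 0)
Distance = 5.2; >= 1e-6 -> NOT closed

Answer: no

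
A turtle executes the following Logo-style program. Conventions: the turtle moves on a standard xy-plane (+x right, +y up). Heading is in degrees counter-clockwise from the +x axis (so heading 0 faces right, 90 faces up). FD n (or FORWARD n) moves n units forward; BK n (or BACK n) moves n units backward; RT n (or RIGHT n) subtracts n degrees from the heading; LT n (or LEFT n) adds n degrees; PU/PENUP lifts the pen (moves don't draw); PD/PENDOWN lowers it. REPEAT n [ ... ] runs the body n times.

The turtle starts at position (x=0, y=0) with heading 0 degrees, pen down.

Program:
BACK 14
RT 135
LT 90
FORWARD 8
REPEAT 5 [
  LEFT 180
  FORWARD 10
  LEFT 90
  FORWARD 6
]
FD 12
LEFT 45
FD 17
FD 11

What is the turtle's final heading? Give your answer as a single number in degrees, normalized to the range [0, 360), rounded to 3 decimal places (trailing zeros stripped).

Executing turtle program step by step:
Start: pos=(0,0), heading=0, pen down
BK 14: (0,0) -> (-14,0) [heading=0, draw]
RT 135: heading 0 -> 225
LT 90: heading 225 -> 315
FD 8: (-14,0) -> (-8.343,-5.657) [heading=315, draw]
REPEAT 5 [
  -- iteration 1/5 --
  LT 180: heading 315 -> 135
  FD 10: (-8.343,-5.657) -> (-15.414,1.414) [heading=135, draw]
  LT 90: heading 135 -> 225
  FD 6: (-15.414,1.414) -> (-19.657,-2.828) [heading=225, draw]
  -- iteration 2/5 --
  LT 180: heading 225 -> 45
  FD 10: (-19.657,-2.828) -> (-12.586,4.243) [heading=45, draw]
  LT 90: heading 45 -> 135
  FD 6: (-12.586,4.243) -> (-16.828,8.485) [heading=135, draw]
  -- iteration 3/5 --
  LT 180: heading 135 -> 315
  FD 10: (-16.828,8.485) -> (-9.757,1.414) [heading=315, draw]
  LT 90: heading 315 -> 45
  FD 6: (-9.757,1.414) -> (-5.515,5.657) [heading=45, draw]
  -- iteration 4/5 --
  LT 180: heading 45 -> 225
  FD 10: (-5.515,5.657) -> (-12.586,-1.414) [heading=225, draw]
  LT 90: heading 225 -> 315
  FD 6: (-12.586,-1.414) -> (-8.343,-5.657) [heading=315, draw]
  -- iteration 5/5 --
  LT 180: heading 315 -> 135
  FD 10: (-8.343,-5.657) -> (-15.414,1.414) [heading=135, draw]
  LT 90: heading 135 -> 225
  FD 6: (-15.414,1.414) -> (-19.657,-2.828) [heading=225, draw]
]
FD 12: (-19.657,-2.828) -> (-28.142,-11.314) [heading=225, draw]
LT 45: heading 225 -> 270
FD 17: (-28.142,-11.314) -> (-28.142,-28.314) [heading=270, draw]
FD 11: (-28.142,-28.314) -> (-28.142,-39.314) [heading=270, draw]
Final: pos=(-28.142,-39.314), heading=270, 15 segment(s) drawn

Answer: 270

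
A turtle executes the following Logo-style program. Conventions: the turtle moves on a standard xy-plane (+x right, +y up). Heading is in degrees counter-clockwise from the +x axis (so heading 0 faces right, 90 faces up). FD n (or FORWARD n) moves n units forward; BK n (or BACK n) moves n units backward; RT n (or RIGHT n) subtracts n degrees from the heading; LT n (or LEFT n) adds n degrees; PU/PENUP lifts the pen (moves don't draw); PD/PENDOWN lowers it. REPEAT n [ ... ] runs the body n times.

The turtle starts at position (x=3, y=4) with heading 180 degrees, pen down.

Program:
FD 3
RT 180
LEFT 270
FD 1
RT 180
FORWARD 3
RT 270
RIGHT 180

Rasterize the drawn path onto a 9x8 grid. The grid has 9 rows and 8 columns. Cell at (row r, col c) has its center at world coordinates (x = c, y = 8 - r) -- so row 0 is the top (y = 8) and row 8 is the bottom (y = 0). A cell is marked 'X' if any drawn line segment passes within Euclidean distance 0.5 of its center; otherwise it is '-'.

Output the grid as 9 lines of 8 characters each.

Answer: --------
--------
X-------
X-------
XXXX----
X-------
--------
--------
--------

Derivation:
Segment 0: (3,4) -> (0,4)
Segment 1: (0,4) -> (-0,3)
Segment 2: (-0,3) -> (0,6)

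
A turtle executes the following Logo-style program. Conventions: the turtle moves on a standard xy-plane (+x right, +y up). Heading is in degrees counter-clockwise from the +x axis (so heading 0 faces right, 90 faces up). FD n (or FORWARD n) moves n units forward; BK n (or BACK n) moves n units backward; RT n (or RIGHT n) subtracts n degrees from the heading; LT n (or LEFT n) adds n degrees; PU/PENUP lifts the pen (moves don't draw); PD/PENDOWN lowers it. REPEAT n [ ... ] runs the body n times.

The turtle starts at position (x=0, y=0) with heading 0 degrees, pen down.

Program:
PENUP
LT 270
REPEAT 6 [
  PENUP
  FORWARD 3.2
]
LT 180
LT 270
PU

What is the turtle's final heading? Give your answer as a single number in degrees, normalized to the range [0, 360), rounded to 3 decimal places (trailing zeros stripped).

Answer: 0

Derivation:
Executing turtle program step by step:
Start: pos=(0,0), heading=0, pen down
PU: pen up
LT 270: heading 0 -> 270
REPEAT 6 [
  -- iteration 1/6 --
  PU: pen up
  FD 3.2: (0,0) -> (0,-3.2) [heading=270, move]
  -- iteration 2/6 --
  PU: pen up
  FD 3.2: (0,-3.2) -> (0,-6.4) [heading=270, move]
  -- iteration 3/6 --
  PU: pen up
  FD 3.2: (0,-6.4) -> (0,-9.6) [heading=270, move]
  -- iteration 4/6 --
  PU: pen up
  FD 3.2: (0,-9.6) -> (0,-12.8) [heading=270, move]
  -- iteration 5/6 --
  PU: pen up
  FD 3.2: (0,-12.8) -> (0,-16) [heading=270, move]
  -- iteration 6/6 --
  PU: pen up
  FD 3.2: (0,-16) -> (0,-19.2) [heading=270, move]
]
LT 180: heading 270 -> 90
LT 270: heading 90 -> 0
PU: pen up
Final: pos=(0,-19.2), heading=0, 0 segment(s) drawn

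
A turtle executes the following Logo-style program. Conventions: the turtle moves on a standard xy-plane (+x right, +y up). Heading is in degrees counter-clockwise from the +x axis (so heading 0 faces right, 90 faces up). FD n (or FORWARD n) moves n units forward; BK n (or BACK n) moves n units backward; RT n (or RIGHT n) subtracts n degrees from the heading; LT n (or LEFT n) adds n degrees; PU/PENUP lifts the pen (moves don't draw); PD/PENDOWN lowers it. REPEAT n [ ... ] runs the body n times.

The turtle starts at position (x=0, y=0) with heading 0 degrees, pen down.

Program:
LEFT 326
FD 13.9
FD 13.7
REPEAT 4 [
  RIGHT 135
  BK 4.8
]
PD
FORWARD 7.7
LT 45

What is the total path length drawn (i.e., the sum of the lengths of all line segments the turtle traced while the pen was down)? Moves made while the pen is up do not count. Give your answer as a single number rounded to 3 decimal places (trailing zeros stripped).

Answer: 54.5

Derivation:
Executing turtle program step by step:
Start: pos=(0,0), heading=0, pen down
LT 326: heading 0 -> 326
FD 13.9: (0,0) -> (11.524,-7.773) [heading=326, draw]
FD 13.7: (11.524,-7.773) -> (22.881,-15.434) [heading=326, draw]
REPEAT 4 [
  -- iteration 1/4 --
  RT 135: heading 326 -> 191
  BK 4.8: (22.881,-15.434) -> (27.593,-14.518) [heading=191, draw]
  -- iteration 2/4 --
  RT 135: heading 191 -> 56
  BK 4.8: (27.593,-14.518) -> (24.909,-18.497) [heading=56, draw]
  -- iteration 3/4 --
  RT 135: heading 56 -> 281
  BK 4.8: (24.909,-18.497) -> (23.993,-13.785) [heading=281, draw]
  -- iteration 4/4 --
  RT 135: heading 281 -> 146
  BK 4.8: (23.993,-13.785) -> (27.973,-16.47) [heading=146, draw]
]
PD: pen down
FD 7.7: (27.973,-16.47) -> (21.589,-12.164) [heading=146, draw]
LT 45: heading 146 -> 191
Final: pos=(21.589,-12.164), heading=191, 7 segment(s) drawn

Segment lengths:
  seg 1: (0,0) -> (11.524,-7.773), length = 13.9
  seg 2: (11.524,-7.773) -> (22.881,-15.434), length = 13.7
  seg 3: (22.881,-15.434) -> (27.593,-14.518), length = 4.8
  seg 4: (27.593,-14.518) -> (24.909,-18.497), length = 4.8
  seg 5: (24.909,-18.497) -> (23.993,-13.785), length = 4.8
  seg 6: (23.993,-13.785) -> (27.973,-16.47), length = 4.8
  seg 7: (27.973,-16.47) -> (21.589,-12.164), length = 7.7
Total = 54.5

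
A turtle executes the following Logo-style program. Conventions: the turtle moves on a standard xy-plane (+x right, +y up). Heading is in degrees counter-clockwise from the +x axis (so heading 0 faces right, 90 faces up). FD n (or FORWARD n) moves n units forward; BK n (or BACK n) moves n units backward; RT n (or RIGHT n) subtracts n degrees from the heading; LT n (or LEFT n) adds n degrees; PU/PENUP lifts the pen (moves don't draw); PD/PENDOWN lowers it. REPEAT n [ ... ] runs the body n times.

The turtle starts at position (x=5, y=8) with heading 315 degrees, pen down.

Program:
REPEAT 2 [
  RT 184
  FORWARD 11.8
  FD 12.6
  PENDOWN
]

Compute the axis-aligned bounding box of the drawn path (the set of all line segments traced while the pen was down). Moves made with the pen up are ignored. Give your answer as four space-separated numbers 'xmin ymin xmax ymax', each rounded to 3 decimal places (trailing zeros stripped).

Answer: -11.008 6.928 5 26.415

Derivation:
Executing turtle program step by step:
Start: pos=(5,8), heading=315, pen down
REPEAT 2 [
  -- iteration 1/2 --
  RT 184: heading 315 -> 131
  FD 11.8: (5,8) -> (-2.741,16.906) [heading=131, draw]
  FD 12.6: (-2.741,16.906) -> (-11.008,26.415) [heading=131, draw]
  PD: pen down
  -- iteration 2/2 --
  RT 184: heading 131 -> 307
  FD 11.8: (-11.008,26.415) -> (-3.906,16.991) [heading=307, draw]
  FD 12.6: (-3.906,16.991) -> (3.676,6.928) [heading=307, draw]
  PD: pen down
]
Final: pos=(3.676,6.928), heading=307, 4 segment(s) drawn

Segment endpoints: x in {-11.008, -3.906, -2.741, 3.676, 5}, y in {6.928, 8, 16.906, 16.991, 26.415}
xmin=-11.008, ymin=6.928, xmax=5, ymax=26.415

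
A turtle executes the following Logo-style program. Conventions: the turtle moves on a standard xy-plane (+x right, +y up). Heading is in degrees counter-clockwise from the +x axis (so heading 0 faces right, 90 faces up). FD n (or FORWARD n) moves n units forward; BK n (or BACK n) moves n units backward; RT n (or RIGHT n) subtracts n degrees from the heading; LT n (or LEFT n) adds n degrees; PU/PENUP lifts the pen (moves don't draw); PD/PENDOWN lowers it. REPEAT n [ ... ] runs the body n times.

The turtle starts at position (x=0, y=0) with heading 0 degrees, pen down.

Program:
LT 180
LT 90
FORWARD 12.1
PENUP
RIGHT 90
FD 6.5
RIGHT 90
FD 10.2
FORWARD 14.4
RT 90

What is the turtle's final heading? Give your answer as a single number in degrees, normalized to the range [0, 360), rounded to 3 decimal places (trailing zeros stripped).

Executing turtle program step by step:
Start: pos=(0,0), heading=0, pen down
LT 180: heading 0 -> 180
LT 90: heading 180 -> 270
FD 12.1: (0,0) -> (0,-12.1) [heading=270, draw]
PU: pen up
RT 90: heading 270 -> 180
FD 6.5: (0,-12.1) -> (-6.5,-12.1) [heading=180, move]
RT 90: heading 180 -> 90
FD 10.2: (-6.5,-12.1) -> (-6.5,-1.9) [heading=90, move]
FD 14.4: (-6.5,-1.9) -> (-6.5,12.5) [heading=90, move]
RT 90: heading 90 -> 0
Final: pos=(-6.5,12.5), heading=0, 1 segment(s) drawn

Answer: 0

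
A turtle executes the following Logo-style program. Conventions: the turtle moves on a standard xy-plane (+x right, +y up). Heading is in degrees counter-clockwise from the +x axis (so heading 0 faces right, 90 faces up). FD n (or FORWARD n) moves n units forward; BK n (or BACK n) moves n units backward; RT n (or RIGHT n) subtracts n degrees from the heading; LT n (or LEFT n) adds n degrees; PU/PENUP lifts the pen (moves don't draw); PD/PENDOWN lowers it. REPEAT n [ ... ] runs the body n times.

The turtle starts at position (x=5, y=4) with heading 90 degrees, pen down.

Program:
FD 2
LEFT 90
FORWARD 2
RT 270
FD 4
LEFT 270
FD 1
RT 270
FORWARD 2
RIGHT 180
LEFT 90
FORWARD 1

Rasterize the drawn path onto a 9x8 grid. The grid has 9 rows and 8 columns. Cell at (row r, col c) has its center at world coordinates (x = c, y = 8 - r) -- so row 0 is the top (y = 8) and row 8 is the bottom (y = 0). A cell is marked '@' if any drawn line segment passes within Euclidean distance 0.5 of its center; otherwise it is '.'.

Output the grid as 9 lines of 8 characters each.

Answer: ........
........
...@@@..
...@.@..
...@.@..
...@....
..@@....
..@.....
.@@.....

Derivation:
Segment 0: (5,4) -> (5,6)
Segment 1: (5,6) -> (3,6)
Segment 2: (3,6) -> (3,2)
Segment 3: (3,2) -> (2,2)
Segment 4: (2,2) -> (2,0)
Segment 5: (2,0) -> (1,-0)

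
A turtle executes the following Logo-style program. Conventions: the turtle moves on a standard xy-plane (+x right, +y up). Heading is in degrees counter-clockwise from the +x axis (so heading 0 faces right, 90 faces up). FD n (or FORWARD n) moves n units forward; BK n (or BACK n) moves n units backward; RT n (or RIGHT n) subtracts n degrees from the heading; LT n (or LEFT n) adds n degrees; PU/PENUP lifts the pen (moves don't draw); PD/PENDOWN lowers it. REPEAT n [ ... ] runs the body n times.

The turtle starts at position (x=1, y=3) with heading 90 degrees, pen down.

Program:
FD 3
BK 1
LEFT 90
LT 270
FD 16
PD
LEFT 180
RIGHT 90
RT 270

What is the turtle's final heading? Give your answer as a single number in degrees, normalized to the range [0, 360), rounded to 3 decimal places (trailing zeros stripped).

Answer: 270

Derivation:
Executing turtle program step by step:
Start: pos=(1,3), heading=90, pen down
FD 3: (1,3) -> (1,6) [heading=90, draw]
BK 1: (1,6) -> (1,5) [heading=90, draw]
LT 90: heading 90 -> 180
LT 270: heading 180 -> 90
FD 16: (1,5) -> (1,21) [heading=90, draw]
PD: pen down
LT 180: heading 90 -> 270
RT 90: heading 270 -> 180
RT 270: heading 180 -> 270
Final: pos=(1,21), heading=270, 3 segment(s) drawn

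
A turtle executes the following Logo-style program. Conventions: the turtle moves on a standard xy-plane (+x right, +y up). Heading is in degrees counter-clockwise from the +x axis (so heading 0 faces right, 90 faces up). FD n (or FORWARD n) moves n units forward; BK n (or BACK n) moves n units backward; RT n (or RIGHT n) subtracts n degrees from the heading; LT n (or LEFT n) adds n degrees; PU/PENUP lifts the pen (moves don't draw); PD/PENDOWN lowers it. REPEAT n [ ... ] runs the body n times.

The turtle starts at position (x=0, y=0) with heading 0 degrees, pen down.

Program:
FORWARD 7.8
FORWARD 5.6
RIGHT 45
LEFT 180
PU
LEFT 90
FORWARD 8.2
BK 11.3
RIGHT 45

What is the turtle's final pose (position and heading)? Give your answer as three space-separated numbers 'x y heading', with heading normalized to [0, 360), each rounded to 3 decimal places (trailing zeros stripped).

Executing turtle program step by step:
Start: pos=(0,0), heading=0, pen down
FD 7.8: (0,0) -> (7.8,0) [heading=0, draw]
FD 5.6: (7.8,0) -> (13.4,0) [heading=0, draw]
RT 45: heading 0 -> 315
LT 180: heading 315 -> 135
PU: pen up
LT 90: heading 135 -> 225
FD 8.2: (13.4,0) -> (7.602,-5.798) [heading=225, move]
BK 11.3: (7.602,-5.798) -> (15.592,2.192) [heading=225, move]
RT 45: heading 225 -> 180
Final: pos=(15.592,2.192), heading=180, 2 segment(s) drawn

Answer: 15.592 2.192 180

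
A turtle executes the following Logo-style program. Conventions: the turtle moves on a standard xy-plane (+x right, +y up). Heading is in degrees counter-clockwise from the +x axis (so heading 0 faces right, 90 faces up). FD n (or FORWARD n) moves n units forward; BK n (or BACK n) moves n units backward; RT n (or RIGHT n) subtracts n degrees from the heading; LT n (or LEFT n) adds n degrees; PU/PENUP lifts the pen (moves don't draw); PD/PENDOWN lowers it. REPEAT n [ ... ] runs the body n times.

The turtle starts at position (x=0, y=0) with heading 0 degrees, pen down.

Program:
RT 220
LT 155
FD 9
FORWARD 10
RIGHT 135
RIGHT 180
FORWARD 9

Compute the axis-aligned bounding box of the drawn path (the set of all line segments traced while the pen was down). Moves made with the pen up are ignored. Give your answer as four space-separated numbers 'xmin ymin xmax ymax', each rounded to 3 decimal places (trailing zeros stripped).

Executing turtle program step by step:
Start: pos=(0,0), heading=0, pen down
RT 220: heading 0 -> 140
LT 155: heading 140 -> 295
FD 9: (0,0) -> (3.804,-8.157) [heading=295, draw]
FD 10: (3.804,-8.157) -> (8.03,-17.22) [heading=295, draw]
RT 135: heading 295 -> 160
RT 180: heading 160 -> 340
FD 9: (8.03,-17.22) -> (16.487,-20.298) [heading=340, draw]
Final: pos=(16.487,-20.298), heading=340, 3 segment(s) drawn

Segment endpoints: x in {0, 3.804, 8.03, 16.487}, y in {-20.298, -17.22, -8.157, 0}
xmin=0, ymin=-20.298, xmax=16.487, ymax=0

Answer: 0 -20.298 16.487 0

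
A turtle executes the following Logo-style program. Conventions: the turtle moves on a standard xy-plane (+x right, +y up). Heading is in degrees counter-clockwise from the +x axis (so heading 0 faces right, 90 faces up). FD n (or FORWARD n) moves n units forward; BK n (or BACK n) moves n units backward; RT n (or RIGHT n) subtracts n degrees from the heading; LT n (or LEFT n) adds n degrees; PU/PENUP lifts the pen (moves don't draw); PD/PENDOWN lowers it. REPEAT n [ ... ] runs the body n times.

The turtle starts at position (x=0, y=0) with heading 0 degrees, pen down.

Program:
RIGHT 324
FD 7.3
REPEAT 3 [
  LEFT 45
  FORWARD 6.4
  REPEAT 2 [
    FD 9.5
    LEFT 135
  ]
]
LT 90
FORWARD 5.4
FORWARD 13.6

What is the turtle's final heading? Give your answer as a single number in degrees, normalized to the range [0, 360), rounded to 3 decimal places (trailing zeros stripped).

Answer: 351

Derivation:
Executing turtle program step by step:
Start: pos=(0,0), heading=0, pen down
RT 324: heading 0 -> 36
FD 7.3: (0,0) -> (5.906,4.291) [heading=36, draw]
REPEAT 3 [
  -- iteration 1/3 --
  LT 45: heading 36 -> 81
  FD 6.4: (5.906,4.291) -> (6.907,10.612) [heading=81, draw]
  REPEAT 2 [
    -- iteration 1/2 --
    FD 9.5: (6.907,10.612) -> (8.393,19.995) [heading=81, draw]
    LT 135: heading 81 -> 216
    -- iteration 2/2 --
    FD 9.5: (8.393,19.995) -> (0.707,14.411) [heading=216, draw]
    LT 135: heading 216 -> 351
  ]
  -- iteration 2/3 --
  LT 45: heading 351 -> 36
  FD 6.4: (0.707,14.411) -> (5.885,18.173) [heading=36, draw]
  REPEAT 2 [
    -- iteration 1/2 --
    FD 9.5: (5.885,18.173) -> (13.571,23.757) [heading=36, draw]
    LT 135: heading 36 -> 171
    -- iteration 2/2 --
    FD 9.5: (13.571,23.757) -> (4.188,25.243) [heading=171, draw]
    LT 135: heading 171 -> 306
  ]
  -- iteration 3/3 --
  LT 45: heading 306 -> 351
  FD 6.4: (4.188,25.243) -> (10.509,24.242) [heading=351, draw]
  REPEAT 2 [
    -- iteration 1/2 --
    FD 9.5: (10.509,24.242) -> (19.892,22.756) [heading=351, draw]
    LT 135: heading 351 -> 126
    -- iteration 2/2 --
    FD 9.5: (19.892,22.756) -> (14.308,30.441) [heading=126, draw]
    LT 135: heading 126 -> 261
  ]
]
LT 90: heading 261 -> 351
FD 5.4: (14.308,30.441) -> (19.642,29.597) [heading=351, draw]
FD 13.6: (19.642,29.597) -> (33.074,27.469) [heading=351, draw]
Final: pos=(33.074,27.469), heading=351, 12 segment(s) drawn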